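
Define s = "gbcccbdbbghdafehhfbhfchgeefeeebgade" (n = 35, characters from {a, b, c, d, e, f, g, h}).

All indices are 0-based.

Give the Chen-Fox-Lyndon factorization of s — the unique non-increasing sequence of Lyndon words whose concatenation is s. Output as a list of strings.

["g", "bcccbd", "bbghd", "afehhfbhfchgeefeeebg", "ade"]

emit factor 1: 'g' (i=0, period=1)
emit factor 2: 'bcccbd' (i=1, period=6)
emit factor 3: 'bbghd' (i=7, period=5)
emit factor 4: 'afehhfbhfchgeefeeebg' (i=12, period=20)
emit factor 5: 'ade' (i=32, period=3)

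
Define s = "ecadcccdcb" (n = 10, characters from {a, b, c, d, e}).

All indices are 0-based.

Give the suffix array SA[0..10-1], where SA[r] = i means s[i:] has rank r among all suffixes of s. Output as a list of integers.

rank | idx | suffix
   0 |   2 | adcccdcb
   1 |   9 | b
   2 |   1 | cadcccdcb
   3 |   8 | cb
   4 |   4 | cccdcb
   5 |   5 | ccdcb
   6 |   6 | cdcb
   7 |   7 | dcb
   8 |   3 | dcccdcb
   9 |   0 | ecadcccdcb

[2, 9, 1, 8, 4, 5, 6, 7, 3, 0]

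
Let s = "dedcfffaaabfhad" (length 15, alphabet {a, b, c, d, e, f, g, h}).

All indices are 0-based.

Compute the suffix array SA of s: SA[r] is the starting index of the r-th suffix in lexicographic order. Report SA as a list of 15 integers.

sorted suffixes:
  #0 SA[0]=7  'aaabfhad'
  #1 SA[1]=8  'aabfhad'
  #2 SA[2]=9  'abfhad'
  #3 SA[3]=13  'ad'
  #4 SA[4]=10  'bfhad'
  #5 SA[5]=3  'cfffaaabfhad'
  #6 SA[6]=14  'd'
  #7 SA[7]=2  'dcfffaaabfhad'
  #8 SA[8]=0  'dedcfffaaabfhad'
  #9 SA[9]=1  'edcfffaaabfhad'
  #10 SA[10]=6  'faaabfhad'
  #11 SA[11]=5  'ffaaabfhad'
  #12 SA[12]=4  'fffaaabfhad'
  #13 SA[13]=11  'fhad'
  #14 SA[14]=12  'had'

[7, 8, 9, 13, 10, 3, 14, 2, 0, 1, 6, 5, 4, 11, 12]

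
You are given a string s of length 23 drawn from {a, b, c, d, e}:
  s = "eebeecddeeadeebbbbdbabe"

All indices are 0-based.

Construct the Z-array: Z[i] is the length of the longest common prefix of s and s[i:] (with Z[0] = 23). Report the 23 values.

Z[0]=23
i=1: fresh scan; Z[1]=1 scan→box=[1,2)
i=2: fresh scan; Z[2]=0
i=3: fresh scan; Z[3]=2 scan→box=[3,5)
i=4: min(r-i=1, Z[1]=1)=1; Z[4]=1
i=5: fresh scan; Z[5]=0
i=6: fresh scan; Z[6]=0
i=7: fresh scan; Z[7]=0
i=8: fresh scan; Z[8]=2 scan→box=[8,10)
i=9: min(r-i=1, Z[1]=1)=1; Z[9]=1
i=10: fresh scan; Z[10]=0
i=11: fresh scan; Z[11]=0
i=12: fresh scan; Z[12]=3 scan→box=[12,15)
i=13: min(r-i=2, Z[1]=1)=1; Z[13]=1
i=14: min(r-i=1, Z[2]=0)=0; Z[14]=0
i=15: fresh scan; Z[15]=0
i=16: fresh scan; Z[16]=0
i=17: fresh scan; Z[17]=0
i=18: fresh scan; Z[18]=0
i=19: fresh scan; Z[19]=0
i=20: fresh scan; Z[20]=0
i=21: fresh scan; Z[21]=0
i=22: fresh scan; Z[22]=1 scan→box=[22,23)

[23, 1, 0, 2, 1, 0, 0, 0, 2, 1, 0, 0, 3, 1, 0, 0, 0, 0, 0, 0, 0, 0, 1]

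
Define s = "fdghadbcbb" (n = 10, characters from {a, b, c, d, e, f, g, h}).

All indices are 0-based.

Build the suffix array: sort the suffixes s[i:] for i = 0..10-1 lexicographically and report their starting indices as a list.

[4, 9, 8, 6, 7, 5, 1, 0, 2, 3]

sorted suffixes:
  #0 SA[0]=4  'adbcbb'
  #1 SA[1]=9  'b'
  #2 SA[2]=8  'bb'
  #3 SA[3]=6  'bcbb'
  #4 SA[4]=7  'cbb'
  #5 SA[5]=5  'dbcbb'
  #6 SA[6]=1  'dghadbcbb'
  #7 SA[7]=0  'fdghadbcbb'
  #8 SA[8]=2  'ghadbcbb'
  #9 SA[9]=3  'hadbcbb'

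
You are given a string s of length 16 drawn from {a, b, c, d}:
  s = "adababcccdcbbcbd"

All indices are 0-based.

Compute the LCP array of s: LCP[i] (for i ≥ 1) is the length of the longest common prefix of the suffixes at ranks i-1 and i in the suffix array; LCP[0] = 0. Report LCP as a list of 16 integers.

sorted suffixes:
  #0 SA[0]=2  'ababcccdcbbcbd'
  #1 SA[1]=4  'abcccdcbbcbd'
  #2 SA[2]=0  'adababcccdcbbcbd'
  #3 SA[3]=3  'babcccdcbbcbd'
  #4 SA[4]=11  'bbcbd'
  #5 SA[5]=12  'bcbd'
  #6 SA[6]=5  'bcccdcbbcbd'
  #7 SA[7]=14  'bd'
  #8 SA[8]=10  'cbbcbd'
  #9 SA[9]=13  'cbd'
  #10 SA[10]=6  'cccdcbbcbd'
  #11 SA[11]=7  'ccdcbbcbd'
  #12 SA[12]=8  'cdcbbcbd'
  #13 SA[13]=15  'd'
  #14 SA[14]=1  'dababcccdcbbcbd'
  #15 SA[15]=9  'dcbbcbd'

SA = [2, 4, 0, 3, 11, 12, 5, 14, 10, 13, 6, 7, 8, 15, 1, 9]
i: (SA[i-1],SA[i]) lcp shared
  1: (2,4) 2 'ab'
  2: (4,0) 1 'a'
  3: (0,3) 0 ''
  4: (3,11) 1 'b'
  5: (11,12) 1 'b'
  6: (12,5) 2 'bc'
  7: (5,14) 1 'b'
  8: (14,10) 0 ''
  9: (10,13) 2 'cb'
  10: (13,6) 1 'c'
  11: (6,7) 2 'cc'
  12: (7,8) 1 'c'
  13: (8,15) 0 ''
  14: (15,1) 1 'd'
  15: (1,9) 1 'd'

[0, 2, 1, 0, 1, 1, 2, 1, 0, 2, 1, 2, 1, 0, 1, 1]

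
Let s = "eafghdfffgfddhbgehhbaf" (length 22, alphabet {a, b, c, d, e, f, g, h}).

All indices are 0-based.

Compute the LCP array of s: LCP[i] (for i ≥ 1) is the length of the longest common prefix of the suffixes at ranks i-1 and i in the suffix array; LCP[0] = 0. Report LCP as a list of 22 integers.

[0, 2, 0, 1, 0, 1, 1, 0, 1, 0, 1, 1, 2, 1, 2, 0, 1, 1, 0, 2, 1, 1]

rank | idx | suffix
   0 |  20 | af
   1 |   1 | afghdfffgfddhbgehhbaf
   2 |  19 | baf
   3 |  14 | bgehhbaf
   4 |  11 | ddhbgehhbaf
   5 |   5 | dfffgfddhbgehhbaf
   6 |  12 | dhbgehhbaf
   7 |   0 | eafghdfffgfddhbgehhbaf
   8 |  16 | ehhbaf
   9 |  21 | f
  10 |  10 | fddhbgehhbaf
  11 |   6 | fffgfddhbgehhbaf
  12 |   7 | ffgfddhbgehhbaf
  13 |   8 | fgfddhbgehhbaf
  14 |   2 | fghdfffgfddhbgehhbaf
  15 |  15 | gehhbaf
  16 |   9 | gfddhbgehhbaf
  17 |   3 | ghdfffgfddhbgehhbaf
  18 |  18 | hbaf
  19 |  13 | hbgehhbaf
  20 |   4 | hdfffgfddhbgehhbaf
  21 |  17 | hhbaf

SA = [20, 1, 19, 14, 11, 5, 12, 0, 16, 21, 10, 6, 7, 8, 2, 15, 9, 3, 18, 13, 4, 17]
rank  pair      lcp
   1  s[20:],s[1:]  2  'af'
   2  s[1:],s[19:]  0  ''
   3  s[19:],s[14:]  1  'b'
   4  s[14:],s[11:]  0  ''
   5  s[11:],s[5:]  1  'd'
   6  s[5:],s[12:]  1  'd'
   7  s[12:],s[0:]  0  ''
   8  s[0:],s[16:]  1  'e'
   9  s[16:],s[21:]  0  ''
  10  s[21:],s[10:]  1  'f'
  11  s[10:],s[6:]  1  'f'
  12  s[6:],s[7:]  2  'ff'
  13  s[7:],s[8:]  1  'f'
  14  s[8:],s[2:]  2  'fg'
  15  s[2:],s[15:]  0  ''
  16  s[15:],s[9:]  1  'g'
  17  s[9:],s[3:]  1  'g'
  18  s[3:],s[18:]  0  ''
  19  s[18:],s[13:]  2  'hb'
  20  s[13:],s[4:]  1  'h'
  21  s[4:],s[17:]  1  'h'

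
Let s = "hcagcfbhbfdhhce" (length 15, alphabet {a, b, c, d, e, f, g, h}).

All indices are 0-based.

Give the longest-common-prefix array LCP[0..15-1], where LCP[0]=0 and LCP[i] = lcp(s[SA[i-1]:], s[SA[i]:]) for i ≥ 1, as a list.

[0, 0, 1, 0, 1, 1, 0, 0, 0, 1, 0, 0, 1, 2, 1]

rank | idx | suffix
   0 |   2 | agcfbhbfdhhce
   1 |   8 | bfdhhce
   2 |   6 | bhbfdhhce
   3 |   1 | cagcfbhbfdhhce
   4 |  13 | ce
   5 |   4 | cfbhbfdhhce
   6 |  10 | dhhce
   7 |  14 | e
   8 |   5 | fbhbfdhhce
   9 |   9 | fdhhce
  10 |   3 | gcfbhbfdhhce
  11 |   7 | hbfdhhce
  12 |   0 | hcagcfbhbfdhhce
  13 |  12 | hce
  14 |  11 | hhce

SA = [2, 8, 6, 1, 13, 4, 10, 14, 5, 9, 3, 7, 0, 12, 11]
i: (SA[i-1],SA[i]) lcp shared
  1: (2,8) 0 ''
  2: (8,6) 1 'b'
  3: (6,1) 0 ''
  4: (1,13) 1 'c'
  5: (13,4) 1 'c'
  6: (4,10) 0 ''
  7: (10,14) 0 ''
  8: (14,5) 0 ''
  9: (5,9) 1 'f'
  10: (9,3) 0 ''
  11: (3,7) 0 ''
  12: (7,0) 1 'h'
  13: (0,12) 2 'hc'
  14: (12,11) 1 'h'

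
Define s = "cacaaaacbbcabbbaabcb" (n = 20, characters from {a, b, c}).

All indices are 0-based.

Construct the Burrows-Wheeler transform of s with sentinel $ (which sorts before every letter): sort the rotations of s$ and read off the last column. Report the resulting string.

rank  rotation               last
    0  $cacaaaacbbcabbbaabcb  b
    1  aaaacbbcabbbaabcb$cac  c
    2  aaacbbcabbbaabcb$caca  a
    3  aabcb$cacaaaacbbcabbb  b
    4  aacbbcabbbaabcb$cacaa  a
    5  abbbaabcb$cacaaaacbbc  c
    6  abcb$cacaaaacbbcabbba  a
    7  acaaaacbbcabbbaabcb$c  c
    8  acbbcabbbaabcb$cacaaa  a
    9  b$cacaaaacbbcabbbaabc  c
   10  baabcb$cacaaaacbbcabb  b
   11  bbaabcb$cacaaaacbbcab  b
   12  bbbaabcb$cacaaaacbbca  a
   13  bbcabbbaabcb$cacaaaac  c
   14  bcabbbaabcb$cacaaaacb  b
   15  bcb$cacaaaacbbcabbbaa  a
   16  caaaacbbcabbbaabcb$ca  a
   17  cabbbaabcb$cacaaaacbb  b
   18  cacaaaacbbcabbbaabcb$  $
   19  cb$cacaaaacbbcabbbaab  b
   20  cbbcabbbaabcb$cacaaaa  a

bcabacacacbbacbaab$ba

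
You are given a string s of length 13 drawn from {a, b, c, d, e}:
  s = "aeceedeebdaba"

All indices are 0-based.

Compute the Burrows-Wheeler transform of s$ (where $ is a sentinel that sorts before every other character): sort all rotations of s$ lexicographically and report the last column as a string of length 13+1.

abd$aeebeeaedc

rank  rotation        last
    0  $aeceedeebdaba  a
    1  a$aeceedeebdab  b
    2  aba$aeceedeebd  d
    3  aeceedeebdaba$  $
    4  ba$aeceedeebda  a
    5  bdaba$aeceedee  e
    6  ceedeebdaba$ae  e
    7  daba$aeceedeeb  b
    8  deebdaba$aecee  e
    9  ebdaba$aeceede  e
   10  eceedeebdaba$a  a
   11  edeebdaba$aece  e
   12  eebdaba$aeceed  d
   13  eedeebdaba$aec  c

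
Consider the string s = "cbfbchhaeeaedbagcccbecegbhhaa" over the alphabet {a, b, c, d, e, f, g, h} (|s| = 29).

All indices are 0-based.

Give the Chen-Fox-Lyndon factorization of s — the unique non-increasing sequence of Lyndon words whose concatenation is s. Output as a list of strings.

emit factor 1: 'c' (i=0, period=1)
emit factor 2: 'bf' (i=1, period=2)
emit factor 3: 'bchh' (i=3, period=4)
emit factor 4: 'aee' (i=7, period=3)
emit factor 5: 'aedbagcccbecegbhh' (i=10, period=17)
emit factor 6: 'a' (i=27, period=1)
emit factor 7: 'a' (i=28, period=1)

["c", "bf", "bchh", "aee", "aedbagcccbecegbhh", "a", "a"]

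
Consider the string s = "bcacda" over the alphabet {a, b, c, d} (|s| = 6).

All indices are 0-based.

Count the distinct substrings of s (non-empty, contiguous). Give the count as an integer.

rank | idx | suffix
   0 |   5 | a
   1 |   2 | acda
   2 |   0 | bcacda
   3 |   1 | cacda
   4 |   3 | cda
   5 |   4 | da

SA = [5, 2, 0, 1, 3, 4]
[i] adj suffixes → lcp
  [1] 5/2 → 1 ('a')
  [2] 2/0 → 0 ('')
  [3] 0/1 → 0 ('')
  [4] 1/3 → 1 ('c')
  [5] 3/4 → 0 ('')

n(n+1)/2 = 6·7/2 = 21
Σ LCP = 0 + 1 + 0 + 0 + 1 + 0 = 2
distinct = 21 − 2 = 19

19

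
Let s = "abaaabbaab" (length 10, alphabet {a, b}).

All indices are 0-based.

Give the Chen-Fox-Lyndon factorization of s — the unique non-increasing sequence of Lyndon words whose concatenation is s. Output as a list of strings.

["ab", "aaabbaab"]

emit factor 1: 'ab' (i=0, period=2)
emit factor 2: 'aaabbaab' (i=2, period=8)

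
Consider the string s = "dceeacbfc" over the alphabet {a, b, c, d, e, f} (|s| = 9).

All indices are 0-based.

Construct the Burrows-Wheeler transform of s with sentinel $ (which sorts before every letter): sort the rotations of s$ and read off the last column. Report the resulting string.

rank  rotation    last
    0  $dceeacbfc  c
    1  acbfc$dcee  e
    2  bfc$dceeac  c
    3  c$dceeacbf  f
    4  cbfc$dceea  a
    5  ceeacbfc$d  d
    6  dceeacbfc$  $
    7  eacbfc$dce  e
    8  eeacbfc$dc  c
    9  fc$dceeacb  b

cecfad$ecb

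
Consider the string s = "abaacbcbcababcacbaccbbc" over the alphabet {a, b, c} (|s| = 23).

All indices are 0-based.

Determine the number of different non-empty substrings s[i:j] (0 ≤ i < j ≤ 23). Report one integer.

rank→(start, suffix):
  0 → (2, 'aacbcbcababcacbaccbbc')
  1 → (0, 'abaacbcbcababcacbaccbbc')
  2 → (9, 'ababcacbaccbbc')
  3 → (11, 'abcacbaccbbc')
  4 → (14, 'acbaccbbc')
  5 → (3, 'acbcbcababcacbaccbbc')
  6 → (17, 'accbbc')
  7 → (1, 'baacbcbcababcacbaccbbc')
  8 → (10, 'babcacbaccbbc')
  9 → (16, 'baccbbc')
  10 → (20, 'bbc')
  11 → (21, 'bc')
  12 → (7, 'bcababcacbaccbbc')
  13 → (12, 'bcacbaccbbc')
  14 → (5, 'bcbcababcacbaccbbc')
  15 → (22, 'c')
  16 → (8, 'cababcacbaccbbc')
  17 → (13, 'cacbaccbbc')
  18 → (15, 'cbaccbbc')
  19 → (19, 'cbbc')
  20 → (6, 'cbcababcacbaccbbc')
  21 → (4, 'cbcbcababcacbaccbbc')
  22 → (18, 'ccbbc')

SA = [2, 0, 9, 11, 14, 3, 17, 1, 10, 16, 20, 21, 7, 12, 5, 22, 8, 13, 15, 19, 6, 4, 18]
i: (SA[i-1],SA[i]) lcp shared
  1: (2,0) 1 'a'
  2: (0,9) 3 'aba'
  3: (9,11) 2 'ab'
  4: (11,14) 1 'a'
  5: (14,3) 3 'acb'
  6: (3,17) 2 'ac'
  7: (17,1) 0 ''
  8: (1,10) 2 'ba'
  9: (10,16) 2 'ba'
  10: (16,20) 1 'b'
  11: (20,21) 1 'b'
  12: (21,7) 2 'bc'
  13: (7,12) 3 'bca'
  14: (12,5) 2 'bc'
  15: (5,22) 0 ''
  16: (22,8) 1 'c'
  17: (8,13) 2 'ca'
  18: (13,15) 1 'c'
  19: (15,19) 2 'cb'
  20: (19,6) 2 'cb'
  21: (6,4) 3 'cbc'
  22: (4,18) 1 'c'

n(n+1)/2 = 23·24/2 = 276
Σ LCP = 0 + 1 + 3 + 2 + 1 + 3 + 2 + 0 + 2 + 2 + 1 + 1 + 2 + 3 + 2 + 0 + 1 + 2 + 1 + 2 + 2 + 3 + 1 = 37
distinct = 276 − 37 = 239

239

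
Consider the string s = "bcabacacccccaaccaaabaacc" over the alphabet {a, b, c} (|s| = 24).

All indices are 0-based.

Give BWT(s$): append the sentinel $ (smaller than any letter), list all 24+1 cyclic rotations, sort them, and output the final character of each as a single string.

ccabcacbaacaa$cccbaaaccca

rank  rotation                   last
    0  $bcabacacccccaaccaaabaacc  c
    1  aaabaacc$bcabacacccccaacc  c
    2  aabaacc$bcabacacccccaacca  a
    3  aacc$bcabacacccccaaccaaab  b
    4  aaccaaabaacc$bcabacaccccc  c
    5  abaacc$bcabacacccccaaccaa  a
    6  abacacccccaaccaaabaacc$bc  c
    7  acacccccaaccaaabaacc$bcab  b
    8  acc$bcabacacccccaaccaaaba  a
    9  accaaabaacc$bcabacaccccca  a
   10  acccccaaccaaabaacc$bcabac  c
   11  baacc$bcabacacccccaaccaaa  a
   12  bacacccccaaccaaabaacc$bca  a
   13  bcabacacccccaaccaaabaacc$  $
   14  c$bcabacacccccaaccaaabaac  c
   15  caaabaacc$bcabacacccccaac  c
   16  caaccaaabaacc$bcabacacccc  c
   17  cabacacccccaaccaaabaacc$b  b
   18  cacccccaaccaaabaacc$bcaba  a
   19  cc$bcabacacccccaaccaaabaa  a
   20  ccaaabaacc$bcabacacccccaa  a
   21  ccaaccaaabaacc$bcabacaccc  c
   22  cccaaccaaabaacc$bcabacacc  c
   23  ccccaaccaaabaacc$bcabacac  c
   24  cccccaaccaaabaacc$bcabaca  a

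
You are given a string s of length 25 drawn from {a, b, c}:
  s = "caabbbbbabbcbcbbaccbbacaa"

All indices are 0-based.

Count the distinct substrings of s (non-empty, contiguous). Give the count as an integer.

275

sorted suffixes:
  #0 SA[0]=24  'a'
  #1 SA[1]=23  'aa'
  #2 SA[2]=1  'aabbbbbabbcbcbbaccbbacaa'
  #3 SA[3]=2  'abbbbbabbcbcbbaccbbacaa'
  #4 SA[4]=8  'abbcbcbbaccbbacaa'
  #5 SA[5]=21  'acaa'
  #6 SA[6]=16  'accbbacaa'
  #7 SA[7]=7  'babbcbcbbaccbbacaa'
  #8 SA[8]=20  'bacaa'
  #9 SA[9]=15  'baccbbacaa'
  #10 SA[10]=6  'bbabbcbcbbaccbbacaa'
  #11 SA[11]=19  'bbacaa'
  #12 SA[12]=14  'bbaccbbacaa'
  #13 SA[13]=5  'bbbabbcbcbbaccbbacaa'
  #14 SA[14]=4  'bbbbabbcbcbbaccbbacaa'
  #15 SA[15]=3  'bbbbbabbcbcbbaccbbacaa'
  #16 SA[16]=9  'bbcbcbbaccbbacaa'
  #17 SA[17]=12  'bcbbaccbbacaa'
  #18 SA[18]=10  'bcbcbbaccbbacaa'
  #19 SA[19]=22  'caa'
  #20 SA[20]=0  'caabbbbbabbcbcbbaccbbacaa'
  #21 SA[21]=18  'cbbacaa'
  #22 SA[22]=13  'cbbaccbbacaa'
  #23 SA[23]=11  'cbcbbaccbbacaa'
  #24 SA[24]=17  'ccbbacaa'

SA = [24, 23, 1, 2, 8, 21, 16, 7, 20, 15, 6, 19, 14, 5, 4, 3, 9, 12, 10, 22, 0, 18, 13, 11, 17]
[i] adj suffixes → lcp
  [1] 24/23 → 1 ('a')
  [2] 23/1 → 2 ('aa')
  [3] 1/2 → 1 ('a')
  [4] 2/8 → 3 ('abb')
  [5] 8/21 → 1 ('a')
  [6] 21/16 → 2 ('ac')
  [7] 16/7 → 0 ('')
  [8] 7/20 → 2 ('ba')
  [9] 20/15 → 3 ('bac')
  [10] 15/6 → 1 ('b')
  [11] 6/19 → 3 ('bba')
  [12] 19/14 → 4 ('bbac')
  [13] 14/5 → 2 ('bb')
  [14] 5/4 → 3 ('bbb')
  [15] 4/3 → 4 ('bbbb')
  [16] 3/9 → 2 ('bb')
  [17] 9/12 → 1 ('b')
  [18] 12/10 → 3 ('bcb')
  [19] 10/22 → 0 ('')
  [20] 22/0 → 3 ('caa')
  [21] 0/18 → 1 ('c')
  [22] 18/13 → 5 ('cbbac')
  [23] 13/11 → 2 ('cb')
  [24] 11/17 → 1 ('c')

n(n+1)/2 = 25·26/2 = 325
Σ LCP = 0 + 1 + 2 + 1 + 3 + 1 + 2 + 0 + 2 + 3 + 1 + 3 + 4 + 2 + 3 + 4 + 2 + 1 + 3 + 0 + 3 + 1 + 5 + 2 + 1 = 50
distinct = 325 − 50 = 275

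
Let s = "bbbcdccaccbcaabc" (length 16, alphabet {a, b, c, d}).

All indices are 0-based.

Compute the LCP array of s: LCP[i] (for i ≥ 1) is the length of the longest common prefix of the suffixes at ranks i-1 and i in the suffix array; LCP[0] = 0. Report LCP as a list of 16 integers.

[0, 1, 1, 0, 2, 1, 2, 2, 0, 1, 2, 1, 1, 2, 1, 0]

rank | idx | suffix
   0 |  12 | aabc
   1 |  13 | abc
   2 |   7 | accbcaabc
   3 |   0 | bbbcdccaccbcaabc
   4 |   1 | bbcdccaccbcaabc
   5 |  14 | bc
   6 |  10 | bcaabc
   7 |   2 | bcdccaccbcaabc
   8 |  15 | c
   9 |  11 | caabc
  10 |   6 | caccbcaabc
  11 |   9 | cbcaabc
  12 |   5 | ccaccbcaabc
  13 |   8 | ccbcaabc
  14 |   3 | cdccaccbcaabc
  15 |   4 | dccaccbcaabc

SA = [12, 13, 7, 0, 1, 14, 10, 2, 15, 11, 6, 9, 5, 8, 3, 4]
rank  pair      lcp
   1  s[12:],s[13:]  1  'a'
   2  s[13:],s[7:]  1  'a'
   3  s[7:],s[0:]  0  ''
   4  s[0:],s[1:]  2  'bb'
   5  s[1:],s[14:]  1  'b'
   6  s[14:],s[10:]  2  'bc'
   7  s[10:],s[2:]  2  'bc'
   8  s[2:],s[15:]  0  ''
   9  s[15:],s[11:]  1  'c'
  10  s[11:],s[6:]  2  'ca'
  11  s[6:],s[9:]  1  'c'
  12  s[9:],s[5:]  1  'c'
  13  s[5:],s[8:]  2  'cc'
  14  s[8:],s[3:]  1  'c'
  15  s[3:],s[4:]  0  ''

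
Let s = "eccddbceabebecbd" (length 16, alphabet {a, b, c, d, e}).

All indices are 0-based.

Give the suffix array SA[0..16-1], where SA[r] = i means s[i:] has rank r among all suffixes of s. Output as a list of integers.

rank→(start, suffix):
  0 → (8, 'abebecbd')
  1 → (5, 'bceabebecbd')
  2 → (14, 'bd')
  3 → (9, 'bebecbd')
  4 → (11, 'becbd')
  5 → (13, 'cbd')
  6 → (1, 'ccddbceabebecbd')
  7 → (2, 'cddbceabebecbd')
  8 → (6, 'ceabebecbd')
  9 → (15, 'd')
  10 → (4, 'dbceabebecbd')
  11 → (3, 'ddbceabebecbd')
  12 → (7, 'eabebecbd')
  13 → (10, 'ebecbd')
  14 → (12, 'ecbd')
  15 → (0, 'eccddbceabebecbd')

[8, 5, 14, 9, 11, 13, 1, 2, 6, 15, 4, 3, 7, 10, 12, 0]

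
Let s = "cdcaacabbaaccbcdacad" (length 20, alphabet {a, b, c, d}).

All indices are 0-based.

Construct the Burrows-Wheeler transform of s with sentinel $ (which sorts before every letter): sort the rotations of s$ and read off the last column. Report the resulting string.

dcbcadacbacdaacab$acc

rank  rotation               last
    0  $cdcaacabbaaccbcdacad  d
    1  aacabbaaccbcdacad$cdc  c
    2  aaccbcdacad$cdcaacabb  b
    3  abbaaccbcdacad$cdcaac  c
    4  acabbaaccbcdacad$cdca  a
    5  acad$cdcaacabbaaccbcd  d
    6  accbcdacad$cdcaacabba  a
    7  ad$cdcaacabbaaccbcdac  c
    8  baaccbcdacad$cdcaacab  b
    9  bbaaccbcdacad$cdcaaca  a
   10  bcdacad$cdcaacabbaacc  c
   11  caacabbaaccbcdacad$cd  d
   12  cabbaaccbcdacad$cdcaa  a
   13  cad$cdcaacabbaaccbcda  a
   14  cbcdacad$cdcaacabbaac  c
   15  ccbcdacad$cdcaacabbaa  a
   16  cdacad$cdcaacabbaaccb  b
   17  cdcaacabbaaccbcdacad$  $
   18  d$cdcaacabbaaccbcdaca  a
   19  dacad$cdcaacabbaaccbc  c
   20  dcaacabbaaccbcdacad$c  c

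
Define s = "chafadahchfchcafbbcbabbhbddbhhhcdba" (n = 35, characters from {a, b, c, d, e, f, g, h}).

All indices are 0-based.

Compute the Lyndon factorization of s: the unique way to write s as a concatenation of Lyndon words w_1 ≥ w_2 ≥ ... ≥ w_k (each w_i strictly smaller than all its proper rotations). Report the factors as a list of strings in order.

emit factor 1: 'ch' (i=0, period=2)
emit factor 2: 'af' (i=2, period=2)
emit factor 3: 'adahchfchcafbbcb' (i=4, period=16)
emit factor 4: 'abbhbddbhhhcdb' (i=20, period=14)
emit factor 5: 'a' (i=34, period=1)

["ch", "af", "adahchfchcafbbcb", "abbhbddbhhhcdb", "a"]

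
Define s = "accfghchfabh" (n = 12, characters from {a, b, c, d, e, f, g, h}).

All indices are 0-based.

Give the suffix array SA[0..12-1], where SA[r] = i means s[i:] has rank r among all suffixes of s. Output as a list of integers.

[9, 0, 10, 1, 2, 6, 8, 3, 4, 11, 5, 7]

rank | idx | suffix
   0 |   9 | abh
   1 |   0 | accfghchfabh
   2 |  10 | bh
   3 |   1 | ccfghchfabh
   4 |   2 | cfghchfabh
   5 |   6 | chfabh
   6 |   8 | fabh
   7 |   3 | fghchfabh
   8 |   4 | ghchfabh
   9 |  11 | h
  10 |   5 | hchfabh
  11 |   7 | hfabh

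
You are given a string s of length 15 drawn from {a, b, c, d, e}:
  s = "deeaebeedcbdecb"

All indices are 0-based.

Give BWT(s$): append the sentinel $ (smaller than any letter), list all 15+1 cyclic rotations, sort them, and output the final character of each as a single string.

becceedeb$eadedb

rank  rotation          last
    0  $deeaebeedcbdecb  b
    1  aebeedcbdecb$dee  e
    2  b$deeaebeedcbdec  c
    3  bdecb$deeaebeedc  c
    4  beedcbdecb$deeae  e
    5  cb$deeaebeedcbde  e
    6  cbdecb$deeaebeed  d
    7  dcbdecb$deeaebee  e
    8  decb$deeaebeedcb  b
    9  deeaebeedcbdecb$  $
   10  eaebeedcbdecb$de  e
   11  ebeedcbdecb$deea  a
   12  ecb$deeaebeedcbd  d
   13  edcbdecb$deeaebe  e
   14  eeaebeedcbdecb$d  d
   15  eedcbdecb$deeaeb  b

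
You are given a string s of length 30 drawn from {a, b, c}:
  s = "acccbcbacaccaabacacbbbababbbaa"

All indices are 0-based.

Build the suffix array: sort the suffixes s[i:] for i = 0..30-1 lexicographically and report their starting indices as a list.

[29, 28, 12, 22, 13, 24, 15, 7, 17, 9, 0, 27, 21, 23, 14, 6, 26, 20, 25, 19, 4, 11, 16, 8, 5, 18, 3, 10, 2, 1]

rank→(start, suffix):
  0 → (29, 'a')
  1 → (28, 'aa')
  2 → (12, 'aabacacbbbababbbaa')
  3 → (22, 'ababbbaa')
  4 → (13, 'abacacbbbababbbaa')
  5 → (24, 'abbbaa')
  6 → (15, 'acacbbbababbbaa')
  7 → (7, 'acaccaabacacbbbababbbaa')
  8 → (17, 'acbbbababbbaa')
  9 → (9, 'accaabacacbbbababbbaa')
  10 → (0, 'acccbcbacaccaabacacbbbababbbaa')
  11 → (27, 'baa')
  12 → (21, 'bababbbaa')
  13 → (23, 'babbbaa')
  14 → (14, 'bacacbbbababbbaa')
  15 → (6, 'bacaccaabacacbbbababbbaa')
  16 → (26, 'bbaa')
  17 → (20, 'bbababbbaa')
  18 → (25, 'bbbaa')
  19 → (19, 'bbbababbbaa')
  20 → (4, 'bcbacaccaabacacbbbababbbaa')
  21 → (11, 'caabacacbbbababbbaa')
  22 → (16, 'cacbbbababbbaa')
  23 → (8, 'caccaabacacbbbababbbaa')
  24 → (5, 'cbacaccaabacacbbbababbbaa')
  25 → (18, 'cbbbababbbaa')
  26 → (3, 'cbcbacaccaabacacbbbababbbaa')
  27 → (10, 'ccaabacacbbbababbbaa')
  28 → (2, 'ccbcbacaccaabacacbbbababbbaa')
  29 → (1, 'cccbcbacaccaabacacbbbababbbaa')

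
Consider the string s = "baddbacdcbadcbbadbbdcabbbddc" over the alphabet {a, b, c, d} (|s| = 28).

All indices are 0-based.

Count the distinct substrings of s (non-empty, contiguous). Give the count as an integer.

363

rank→(start, suffix):
  0 → (21, 'abbbddc')
  1 → (5, 'acdcbadcbbadbbdcabbbddc')
  2 → (15, 'adbbdcabbbddc')
  3 → (10, 'adcbbadbbdcabbbddc')
  4 → (1, 'addbacdcbadcbbadbbdcabbbddc')
  5 → (4, 'bacdcbadcbbadbbdcabbbddc')
  6 → (14, 'badbbdcabbbddc')
  7 → (9, 'badcbbadbbdcabbbddc')
  8 → (0, 'baddbacdcbadcbbadbbdcabbbddc')
  9 → (13, 'bbadbbdcabbbddc')
  10 → (22, 'bbbddc')
  11 → (17, 'bbdcabbbddc')
  12 → (23, 'bbddc')
  13 → (18, 'bdcabbbddc')
  14 → (24, 'bddc')
  15 → (27, 'c')
  16 → (20, 'cabbbddc')
  17 → (8, 'cbadcbbadbbdcabbbddc')
  18 → (12, 'cbbadbbdcabbbddc')
  19 → (6, 'cdcbadcbbadbbdcabbbddc')
  20 → (3, 'dbacdcbadcbbadbbdcabbbddc')
  21 → (16, 'dbbdcabbbddc')
  22 → (26, 'dc')
  23 → (19, 'dcabbbddc')
  24 → (7, 'dcbadcbbadbbdcabbbddc')
  25 → (11, 'dcbbadbbdcabbbddc')
  26 → (2, 'ddbacdcbadcbbadbbdcabbbddc')
  27 → (25, 'ddc')

SA = [21, 5, 15, 10, 1, 4, 14, 9, 0, 13, 22, 17, 23, 18, 24, 27, 20, 8, 12, 6, 3, 16, 26, 19, 7, 11, 2, 25]
rank  pair      lcp
   1  s[21:],s[5:]  1  'a'
   2  s[5:],s[15:]  1  'a'
   3  s[15:],s[10:]  2  'ad'
   4  s[10:],s[1:]  2  'ad'
   5  s[1:],s[4:]  0  ''
   6  s[4:],s[14:]  2  'ba'
   7  s[14:],s[9:]  3  'bad'
   8  s[9:],s[0:]  3  'bad'
   9  s[0:],s[13:]  1  'b'
  10  s[13:],s[22:]  2  'bb'
  11  s[22:],s[17:]  2  'bb'
  12  s[17:],s[23:]  3  'bbd'
  13  s[23:],s[18:]  1  'b'
  14  s[18:],s[24:]  2  'bd'
  15  s[24:],s[27:]  0  ''
  16  s[27:],s[20:]  1  'c'
  17  s[20:],s[8:]  1  'c'
  18  s[8:],s[12:]  2  'cb'
  19  s[12:],s[6:]  1  'c'
  20  s[6:],s[3:]  0  ''
  21  s[3:],s[16:]  2  'db'
  22  s[16:],s[26:]  1  'd'
  23  s[26:],s[19:]  2  'dc'
  24  s[19:],s[7:]  2  'dc'
  25  s[7:],s[11:]  3  'dcb'
  26  s[11:],s[2:]  1  'd'
  27  s[2:],s[25:]  2  'dd'

n(n+1)/2 = 28·29/2 = 406
Σ LCP = 0 + 1 + 1 + 2 + 2 + 0 + 2 + 3 + 3 + 1 + 2 + 2 + 3 + 1 + 2 + 0 + 1 + 1 + 2 + 1 + 0 + 2 + 1 + 2 + 2 + 3 + 1 + 2 = 43
distinct = 406 − 43 = 363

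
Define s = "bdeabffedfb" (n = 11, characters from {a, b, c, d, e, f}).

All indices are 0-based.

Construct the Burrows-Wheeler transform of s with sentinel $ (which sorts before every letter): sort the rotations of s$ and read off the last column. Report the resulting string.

bef$abedfdfb

rank  rotation      last
    0  $bdeabffedfb  b
    1  abffedfb$bde  e
    2  b$bdeabffedf  f
    3  bdeabffedfb$  $
    4  bffedfb$bdea  a
    5  deabffedfb$b  b
    6  dfb$bdeabffe  e
    7  eabffedfb$bd  d
    8  edfb$bdeabff  f
    9  fb$bdeabffed  d
   10  fedfb$bdeabf  f
   11  ffedfb$bdeab  b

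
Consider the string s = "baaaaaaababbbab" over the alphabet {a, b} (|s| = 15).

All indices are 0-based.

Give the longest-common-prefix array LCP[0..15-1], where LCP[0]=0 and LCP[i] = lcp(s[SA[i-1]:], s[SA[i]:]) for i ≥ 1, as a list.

[0, 6, 5, 4, 3, 2, 1, 2, 2, 0, 1, 2, 3, 1, 2]

sorted suffixes:
  #0 SA[0]=1  'aaaaaaababbbab'
  #1 SA[1]=2  'aaaaaababbbab'
  #2 SA[2]=3  'aaaaababbbab'
  #3 SA[3]=4  'aaaababbbab'
  #4 SA[4]=5  'aaababbbab'
  #5 SA[5]=6  'aababbbab'
  #6 SA[6]=13  'ab'
  #7 SA[7]=7  'ababbbab'
  #8 SA[8]=9  'abbbab'
  #9 SA[9]=14  'b'
  #10 SA[10]=0  'baaaaaaababbbab'
  #11 SA[11]=12  'bab'
  #12 SA[12]=8  'babbbab'
  #13 SA[13]=11  'bbab'
  #14 SA[14]=10  'bbbab'

SA = [1, 2, 3, 4, 5, 6, 13, 7, 9, 14, 0, 12, 8, 11, 10]
[i] adj suffixes → lcp
  [1] 1/2 → 6 ('aaaaaa')
  [2] 2/3 → 5 ('aaaaa')
  [3] 3/4 → 4 ('aaaa')
  [4] 4/5 → 3 ('aaa')
  [5] 5/6 → 2 ('aa')
  [6] 6/13 → 1 ('a')
  [7] 13/7 → 2 ('ab')
  [8] 7/9 → 2 ('ab')
  [9] 9/14 → 0 ('')
  [10] 14/0 → 1 ('b')
  [11] 0/12 → 2 ('ba')
  [12] 12/8 → 3 ('bab')
  [13] 8/11 → 1 ('b')
  [14] 11/10 → 2 ('bb')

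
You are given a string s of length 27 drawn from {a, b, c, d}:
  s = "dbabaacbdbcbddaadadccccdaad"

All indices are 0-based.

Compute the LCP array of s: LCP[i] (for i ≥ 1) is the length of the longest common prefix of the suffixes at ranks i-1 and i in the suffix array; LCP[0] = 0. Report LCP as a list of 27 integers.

sorted suffixes:
  #0 SA[0]=4  'aacbdbcbddaadadccccdaad'
  #1 SA[1]=24  'aad'
  #2 SA[2]=14  'aadadccccdaad'
  #3 SA[3]=2  'abaacbdbcbddaadadccccdaad'
  #4 SA[4]=5  'acbdbcbddaadadccccdaad'
  #5 SA[5]=25  'ad'
  #6 SA[6]=15  'adadccccdaad'
  #7 SA[7]=17  'adccccdaad'
  #8 SA[8]=3  'baacbdbcbddaadadccccdaad'
  #9 SA[9]=1  'babaacbdbcbddaadadccccdaad'
  #10 SA[10]=9  'bcbddaadadccccdaad'
  #11 SA[11]=7  'bdbcbddaadadccccdaad'
  #12 SA[12]=11  'bddaadadccccdaad'
  #13 SA[13]=6  'cbdbcbddaadadccccdaad'
  #14 SA[14]=10  'cbddaadadccccdaad'
  #15 SA[15]=19  'ccccdaad'
  #16 SA[16]=20  'cccdaad'
  #17 SA[17]=21  'ccdaad'
  #18 SA[18]=22  'cdaad'
  #19 SA[19]=26  'd'
  #20 SA[20]=23  'daad'
  #21 SA[21]=13  'daadadccccdaad'
  #22 SA[22]=16  'dadccccdaad'
  #23 SA[23]=0  'dbabaacbdbcbddaadadccccdaad'
  #24 SA[24]=8  'dbcbddaadadccccdaad'
  #25 SA[25]=18  'dccccdaad'
  #26 SA[26]=12  'ddaadadccccdaad'

SA = [4, 24, 14, 2, 5, 25, 15, 17, 3, 1, 9, 7, 11, 6, 10, 19, 20, 21, 22, 26, 23, 13, 16, 0, 8, 18, 12]
rank  pair      lcp
   1  s[4:],s[24:]  2  'aa'
   2  s[24:],s[14:]  3  'aad'
   3  s[14:],s[2:]  1  'a'
   4  s[2:],s[5:]  1  'a'
   5  s[5:],s[25:]  1  'a'
   6  s[25:],s[15:]  2  'ad'
   7  s[15:],s[17:]  2  'ad'
   8  s[17:],s[3:]  0  ''
   9  s[3:],s[1:]  2  'ba'
  10  s[1:],s[9:]  1  'b'
  11  s[9:],s[7:]  1  'b'
  12  s[7:],s[11:]  2  'bd'
  13  s[11:],s[6:]  0  ''
  14  s[6:],s[10:]  3  'cbd'
  15  s[10:],s[19:]  1  'c'
  16  s[19:],s[20:]  3  'ccc'
  17  s[20:],s[21:]  2  'cc'
  18  s[21:],s[22:]  1  'c'
  19  s[22:],s[26:]  0  ''
  20  s[26:],s[23:]  1  'd'
  21  s[23:],s[13:]  4  'daad'
  22  s[13:],s[16:]  2  'da'
  23  s[16:],s[0:]  1  'd'
  24  s[0:],s[8:]  2  'db'
  25  s[8:],s[18:]  1  'd'
  26  s[18:],s[12:]  1  'd'

[0, 2, 3, 1, 1, 1, 2, 2, 0, 2, 1, 1, 2, 0, 3, 1, 3, 2, 1, 0, 1, 4, 2, 1, 2, 1, 1]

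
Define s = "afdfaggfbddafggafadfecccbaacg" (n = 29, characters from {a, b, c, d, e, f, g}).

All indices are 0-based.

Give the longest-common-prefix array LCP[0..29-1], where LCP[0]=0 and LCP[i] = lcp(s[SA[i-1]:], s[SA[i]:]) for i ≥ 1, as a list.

rank | idx | suffix
   0 |  25 | aacg
   1 |  26 | acg
   2 |  17 | adfecccbaacg
   3 |  15 | afadfecccbaacg
   4 |   0 | afdfaggfbddafggafadfecccbaacg
   5 |  11 | afggafadfecccbaacg
   6 |   4 | aggfbddafggafadfecccbaacg
   7 |  24 | baacg
   8 |   8 | bddafggafadfecccbaacg
   9 |  23 | cbaacg
  10 |  22 | ccbaacg
  11 |  21 | cccbaacg
  12 |  27 | cg
  13 |  10 | dafggafadfecccbaacg
  14 |   9 | ddafggafadfecccbaacg
  15 |   2 | dfaggfbddafggafadfecccbaacg
  16 |  18 | dfecccbaacg
  17 |  20 | ecccbaacg
  18 |  16 | fadfecccbaacg
  19 |   3 | faggfbddafggafadfecccbaacg
  20 |   7 | fbddafggafadfecccbaacg
  21 |   1 | fdfaggfbddafggafadfecccbaacg
  22 |  19 | fecccbaacg
  23 |  12 | fggafadfecccbaacg
  24 |  28 | g
  25 |  14 | gafadfecccbaacg
  26 |   6 | gfbddafggafadfecccbaacg
  27 |  13 | ggafadfecccbaacg
  28 |   5 | ggfbddafggafadfecccbaacg

SA = [25, 26, 17, 15, 0, 11, 4, 24, 8, 23, 22, 21, 27, 10, 9, 2, 18, 20, 16, 3, 7, 1, 19, 12, 28, 14, 6, 13, 5]
rank  pair      lcp
   1  s[25:],s[26:]  1  'a'
   2  s[26:],s[17:]  1  'a'
   3  s[17:],s[15:]  1  'a'
   4  s[15:],s[0:]  2  'af'
   5  s[0:],s[11:]  2  'af'
   6  s[11:],s[4:]  1  'a'
   7  s[4:],s[24:]  0  ''
   8  s[24:],s[8:]  1  'b'
   9  s[8:],s[23:]  0  ''
  10  s[23:],s[22:]  1  'c'
  11  s[22:],s[21:]  2  'cc'
  12  s[21:],s[27:]  1  'c'
  13  s[27:],s[10:]  0  ''
  14  s[10:],s[9:]  1  'd'
  15  s[9:],s[2:]  1  'd'
  16  s[2:],s[18:]  2  'df'
  17  s[18:],s[20:]  0  ''
  18  s[20:],s[16:]  0  ''
  19  s[16:],s[3:]  2  'fa'
  20  s[3:],s[7:]  1  'f'
  21  s[7:],s[1:]  1  'f'
  22  s[1:],s[19:]  1  'f'
  23  s[19:],s[12:]  1  'f'
  24  s[12:],s[28:]  0  ''
  25  s[28:],s[14:]  1  'g'
  26  s[14:],s[6:]  1  'g'
  27  s[6:],s[13:]  1  'g'
  28  s[13:],s[5:]  2  'gg'

[0, 1, 1, 1, 2, 2, 1, 0, 1, 0, 1, 2, 1, 0, 1, 1, 2, 0, 0, 2, 1, 1, 1, 1, 0, 1, 1, 1, 2]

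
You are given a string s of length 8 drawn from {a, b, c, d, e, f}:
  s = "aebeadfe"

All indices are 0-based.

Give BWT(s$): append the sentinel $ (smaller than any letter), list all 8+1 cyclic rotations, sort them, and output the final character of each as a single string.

rank  rotation   last
    0  $aebeadfe  e
    1  adfe$aebe  e
    2  aebeadfe$  $
    3  beadfe$ae  e
    4  dfe$aebea  a
    5  e$aebeadf  f
    6  eadfe$aeb  b
    7  ebeadfe$a  a
    8  fe$aebead  d

ee$eafbad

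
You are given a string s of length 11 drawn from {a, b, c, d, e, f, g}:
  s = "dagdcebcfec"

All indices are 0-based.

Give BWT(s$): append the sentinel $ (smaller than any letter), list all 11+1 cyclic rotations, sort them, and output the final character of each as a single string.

cdeedb$gcfca

rank  rotation      last
    0  $dagdcebcfec  c
    1  agdcebcfec$d  d
    2  bcfec$dagdce  e
    3  c$dagdcebcfe  e
    4  cebcfec$dagd  d
    5  cfec$dagdceb  b
    6  dagdcebcfec$  $
    7  dcebcfec$dag  g
    8  ebcfec$dagdc  c
    9  ec$dagdcebcf  f
   10  fec$dagdcebc  c
   11  gdcebcfec$da  a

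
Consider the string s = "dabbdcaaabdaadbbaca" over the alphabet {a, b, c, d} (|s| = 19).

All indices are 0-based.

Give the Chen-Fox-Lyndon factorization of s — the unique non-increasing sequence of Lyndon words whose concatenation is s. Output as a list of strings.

["d", "abbdc", "aaabdaadbbac", "a"]

emit factor 1: 'd' (i=0, period=1)
emit factor 2: 'abbdc' (i=1, period=5)
emit factor 3: 'aaabdaadbbac' (i=6, period=12)
emit factor 4: 'a' (i=18, period=1)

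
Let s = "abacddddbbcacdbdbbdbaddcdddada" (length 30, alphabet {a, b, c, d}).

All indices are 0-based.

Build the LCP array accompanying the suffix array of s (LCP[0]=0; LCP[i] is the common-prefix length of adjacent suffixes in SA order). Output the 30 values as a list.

[0, 1, 1, 3, 1, 2, 0, 2, 1, 2, 1, 1, 3, 0, 1, 2, 4, 0, 2, 1, 2, 3, 2, 1, 1, 2, 2, 2, 3, 3]

rank | idx | suffix
   0 |  29 | a
   1 |   0 | abacddddbbcacdbdbbdbaddcdddada
   2 |  11 | acdbdbbdbaddcdddada
   3 |   2 | acddddbbcacdbdbbdbaddcdddada
   4 |  27 | ada
   5 |  20 | addcdddada
   6 |   1 | bacddddbbcacdbdbbdbaddcdddada
   7 |  19 | baddcdddada
   8 |   8 | bbcacdbdbbdbaddcdddada
   9 |  16 | bbdbaddcdddada
  10 |   9 | bcacdbdbbdbaddcdddada
  11 |  17 | bdbaddcdddada
  12 |  14 | bdbbdbaddcdddada
  13 |  10 | cacdbdbbdbaddcdddada
  14 |  12 | cdbdbbdbaddcdddada
  15 |  23 | cdddada
  16 |   3 | cddddbbcacdbdbbdbaddcdddada
  17 |  28 | da
  18 |  26 | dada
  19 |  18 | dbaddcdddada
  20 |   7 | dbbcacdbdbbdbaddcdddada
  21 |  15 | dbbdbaddcdddada
  22 |  13 | dbdbbdbaddcdddada
  23 |  22 | dcdddada
  24 |  25 | ddada
  25 |   6 | ddbbcacdbdbbdbaddcdddada
  26 |  21 | ddcdddada
  27 |  24 | dddada
  28 |   5 | dddbbcacdbdbbdbaddcdddada
  29 |   4 | ddddbbcacdbdbbdbaddcdddada

SA = [29, 0, 11, 2, 27, 20, 1, 19, 8, 16, 9, 17, 14, 10, 12, 23, 3, 28, 26, 18, 7, 15, 13, 22, 25, 6, 21, 24, 5, 4]
i: (SA[i-1],SA[i]) lcp shared
  1: (29,0) 1 'a'
  2: (0,11) 1 'a'
  3: (11,2) 3 'acd'
  4: (2,27) 1 'a'
  5: (27,20) 2 'ad'
  6: (20,1) 0 ''
  7: (1,19) 2 'ba'
  8: (19,8) 1 'b'
  9: (8,16) 2 'bb'
  10: (16,9) 1 'b'
  11: (9,17) 1 'b'
  12: (17,14) 3 'bdb'
  13: (14,10) 0 ''
  14: (10,12) 1 'c'
  15: (12,23) 2 'cd'
  16: (23,3) 4 'cddd'
  17: (3,28) 0 ''
  18: (28,26) 2 'da'
  19: (26,18) 1 'd'
  20: (18,7) 2 'db'
  21: (7,15) 3 'dbb'
  22: (15,13) 2 'db'
  23: (13,22) 1 'd'
  24: (22,25) 1 'd'
  25: (25,6) 2 'dd'
  26: (6,21) 2 'dd'
  27: (21,24) 2 'dd'
  28: (24,5) 3 'ddd'
  29: (5,4) 3 'ddd'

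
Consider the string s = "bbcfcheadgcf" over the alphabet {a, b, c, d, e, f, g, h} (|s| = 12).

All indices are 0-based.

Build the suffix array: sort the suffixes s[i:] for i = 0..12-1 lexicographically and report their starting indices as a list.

[7, 0, 1, 10, 2, 4, 8, 6, 11, 3, 9, 5]

rank | idx | suffix
   0 |   7 | adgcf
   1 |   0 | bbcfcheadgcf
   2 |   1 | bcfcheadgcf
   3 |  10 | cf
   4 |   2 | cfcheadgcf
   5 |   4 | cheadgcf
   6 |   8 | dgcf
   7 |   6 | eadgcf
   8 |  11 | f
   9 |   3 | fcheadgcf
  10 |   9 | gcf
  11 |   5 | headgcf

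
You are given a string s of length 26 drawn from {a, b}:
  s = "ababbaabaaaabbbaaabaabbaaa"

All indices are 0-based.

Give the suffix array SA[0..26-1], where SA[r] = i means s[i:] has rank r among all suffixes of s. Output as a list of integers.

[25, 24, 23, 8, 15, 9, 5, 16, 19, 10, 6, 17, 0, 20, 2, 11, 22, 7, 14, 4, 18, 1, 21, 13, 3, 12]

rank | idx | suffix
   0 |  25 | a
   1 |  24 | aa
   2 |  23 | aaa
   3 |   8 | aaaabbbaaabaabbaaa
   4 |  15 | aaabaabbaaa
   5 |   9 | aaabbbaaabaabbaaa
   6 |   5 | aabaaaabbbaaabaabbaaa
   7 |  16 | aabaabbaaa
   8 |  19 | aabbaaa
   9 |  10 | aabbbaaabaabbaaa
  10 |   6 | abaaaabbbaaabaabbaaa
  11 |  17 | abaabbaaa
  12 |   0 | ababbaabaaaabbbaaabaabbaaa
  13 |  20 | abbaaa
  14 |   2 | abbaabaaaabbbaaabaabbaaa
  15 |  11 | abbbaaabaabbaaa
  16 |  22 | baaa
  17 |   7 | baaaabbbaaabaabbaaa
  18 |  14 | baaabaabbaaa
  19 |   4 | baabaaaabbbaaabaabbaaa
  20 |  18 | baabbaaa
  21 |   1 | babbaabaaaabbbaaabaabbaaa
  22 |  21 | bbaaa
  23 |  13 | bbaaabaabbaaa
  24 |   3 | bbaabaaaabbbaaabaabbaaa
  25 |  12 | bbbaaabaabbaaa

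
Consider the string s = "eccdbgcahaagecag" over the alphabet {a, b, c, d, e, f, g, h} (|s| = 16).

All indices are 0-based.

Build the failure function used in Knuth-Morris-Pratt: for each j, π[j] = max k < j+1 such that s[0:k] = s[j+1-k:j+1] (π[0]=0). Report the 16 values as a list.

π[0] = 0
j=1 s[j]='c': π[1]=0 (border '')
j=2 s[j]='c': π[2]=0 (border '')
j=3 s[j]='d': π[3]=0 (border '')
j=4 s[j]='b': π[4]=0 (border '')
j=5 s[j]='g': π[5]=0 (border '')
j=6 s[j]='c': π[6]=0 (border '')
j=7 s[j]='a': π[7]=0 (border '')
j=8 s[j]='h': π[8]=0 (border '')
j=9 s[j]='a': π[9]=0 (border '')
j=10 s[j]='a': π[10]=0 (border '')
j=11 s[j]='g': π[11]=0 (border '')
j=12 s[j]='e': π[12]=1 (border 'e')
j=13 s[j]='c': π[13]=2 (border 'ec')
j=14 s[j]='a': k: 2→0; π[14]=0 (border '')
j=15 s[j]='g': π[15]=0 (border '')

[0, 0, 0, 0, 0, 0, 0, 0, 0, 0, 0, 0, 1, 2, 0, 0]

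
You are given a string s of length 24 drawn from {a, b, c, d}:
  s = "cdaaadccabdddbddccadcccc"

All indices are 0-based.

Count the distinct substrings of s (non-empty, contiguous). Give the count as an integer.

rank | idx | suffix
   0 |   2 | aaadccabdddbddccadcccc
   1 |   3 | aadccabdddbddccadcccc
   2 |   8 | abdddbddccadcccc
   3 |   4 | adccabdddbddccadcccc
   4 |  18 | adcccc
   5 |  13 | bddccadcccc
   6 |   9 | bdddbddccadcccc
   7 |  23 | c
   8 |   7 | cabdddbddccadcccc
   9 |  17 | cadcccc
  10 |  22 | cc
  11 |   6 | ccabdddbddccadcccc
  12 |  16 | ccadcccc
  13 |  21 | ccc
  14 |  20 | cccc
  15 |   0 | cdaaadccabdddbddccadcccc
  16 |   1 | daaadccabdddbddccadcccc
  17 |  12 | dbddccadcccc
  18 |   5 | dccabdddbddccadcccc
  19 |  15 | dccadcccc
  20 |  19 | dcccc
  21 |  11 | ddbddccadcccc
  22 |  14 | ddccadcccc
  23 |  10 | dddbddccadcccc

SA = [2, 3, 8, 4, 18, 13, 9, 23, 7, 17, 22, 6, 16, 21, 20, 0, 1, 12, 5, 15, 19, 11, 14, 10]
i: (SA[i-1],SA[i]) lcp shared
  1: (2,3) 2 'aa'
  2: (3,8) 1 'a'
  3: (8,4) 1 'a'
  4: (4,18) 4 'adcc'
  5: (18,13) 0 ''
  6: (13,9) 3 'bdd'
  7: (9,23) 0 ''
  8: (23,7) 1 'c'
  9: (7,17) 2 'ca'
  10: (17,22) 1 'c'
  11: (22,6) 2 'cc'
  12: (6,16) 3 'cca'
  13: (16,21) 2 'cc'
  14: (21,20) 3 'ccc'
  15: (20,0) 1 'c'
  16: (0,1) 0 ''
  17: (1,12) 1 'd'
  18: (12,5) 1 'd'
  19: (5,15) 4 'dcca'
  20: (15,19) 3 'dcc'
  21: (19,11) 1 'd'
  22: (11,14) 2 'dd'
  23: (14,10) 2 'dd'

n(n+1)/2 = 24·25/2 = 300
Σ LCP = 0 + 2 + 1 + 1 + 4 + 0 + 3 + 0 + 1 + 2 + 1 + 2 + 3 + 2 + 3 + 1 + 0 + 1 + 1 + 4 + 3 + 1 + 2 + 2 = 40
distinct = 300 − 40 = 260

260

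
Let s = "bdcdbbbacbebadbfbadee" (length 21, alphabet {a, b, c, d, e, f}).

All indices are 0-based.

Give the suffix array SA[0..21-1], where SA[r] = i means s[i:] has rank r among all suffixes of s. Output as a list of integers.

sorted suffixes:
  #0 SA[0]=7  'acbebadbfbadee'
  #1 SA[1]=12  'adbfbadee'
  #2 SA[2]=17  'adee'
  #3 SA[3]=6  'bacbebadbfbadee'
  #4 SA[4]=11  'badbfbadee'
  #5 SA[5]=16  'badee'
  #6 SA[6]=5  'bbacbebadbfbadee'
  #7 SA[7]=4  'bbbacbebadbfbadee'
  #8 SA[8]=0  'bdcdbbbacbebadbfbadee'
  #9 SA[9]=9  'bebadbfbadee'
  #10 SA[10]=14  'bfbadee'
  #11 SA[11]=8  'cbebadbfbadee'
  #12 SA[12]=2  'cdbbbacbebadbfbadee'
  #13 SA[13]=3  'dbbbacbebadbfbadee'
  #14 SA[14]=13  'dbfbadee'
  #15 SA[15]=1  'dcdbbbacbebadbfbadee'
  #16 SA[16]=18  'dee'
  #17 SA[17]=20  'e'
  #18 SA[18]=10  'ebadbfbadee'
  #19 SA[19]=19  'ee'
  #20 SA[20]=15  'fbadee'

[7, 12, 17, 6, 11, 16, 5, 4, 0, 9, 14, 8, 2, 3, 13, 1, 18, 20, 10, 19, 15]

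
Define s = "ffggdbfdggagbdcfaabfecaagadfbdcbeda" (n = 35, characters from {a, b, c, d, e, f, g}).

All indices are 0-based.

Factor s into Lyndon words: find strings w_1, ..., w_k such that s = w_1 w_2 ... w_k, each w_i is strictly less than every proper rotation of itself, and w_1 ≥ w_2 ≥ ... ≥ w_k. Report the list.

emit factor 1: 'ffgg' (i=0, period=4)
emit factor 2: 'd' (i=4, period=1)
emit factor 3: 'bfdgg' (i=5, period=5)
emit factor 4: 'agbdcf' (i=10, period=6)
emit factor 5: 'aabfecaagadfbdcbed' (i=16, period=18)
emit factor 6: 'a' (i=34, period=1)

["ffgg", "d", "bfdgg", "agbdcf", "aabfecaagadfbdcbed", "a"]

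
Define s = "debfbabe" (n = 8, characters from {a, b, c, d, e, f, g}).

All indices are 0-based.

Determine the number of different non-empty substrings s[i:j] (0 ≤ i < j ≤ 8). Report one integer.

rank→(start, suffix):
  0 → (5, 'abe')
  1 → (4, 'babe')
  2 → (6, 'be')
  3 → (2, 'bfbabe')
  4 → (0, 'debfbabe')
  5 → (7, 'e')
  6 → (1, 'ebfbabe')
  7 → (3, 'fbabe')

SA = [5, 4, 6, 2, 0, 7, 1, 3]
rank  pair      lcp
   1  s[5:],s[4:]  0  ''
   2  s[4:],s[6:]  1  'b'
   3  s[6:],s[2:]  1  'b'
   4  s[2:],s[0:]  0  ''
   5  s[0:],s[7:]  0  ''
   6  s[7:],s[1:]  1  'e'
   7  s[1:],s[3:]  0  ''

n(n+1)/2 = 8·9/2 = 36
Σ LCP = 0 + 0 + 1 + 1 + 0 + 0 + 1 + 0 = 3
distinct = 36 − 3 = 33

33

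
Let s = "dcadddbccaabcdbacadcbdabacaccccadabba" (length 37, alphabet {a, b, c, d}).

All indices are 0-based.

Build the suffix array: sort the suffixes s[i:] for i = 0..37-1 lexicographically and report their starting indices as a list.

rank | idx | suffix
   0 |  36 | a
   1 |   9 | aabcdbacadcbdabacaccccadabba
   2 |  22 | abacaccccadabba
   3 |  33 | abba
   4 |  10 | abcdbacadcbdabacaccccadabba
   5 |  24 | acaccccadabba
   6 |  15 | acadcbdabacaccccadabba
   7 |  26 | accccadabba
   8 |  31 | adabba
   9 |  17 | adcbdabacaccccadabba
  10 |   2 | adddbccaabcdbacadcbdabacaccccadabba
  11 |  35 | ba
  12 |  23 | bacaccccadabba
  13 |  14 | bacadcbdabacaccccadabba
  14 |  34 | bba
  15 |   6 | bccaabcdbacadcbdabacaccccadabba
  16 |  11 | bcdbacadcbdabacaccccadabba
  17 |  20 | bdabacaccccadabba
  18 |   8 | caabcdbacadcbdabacaccccadabba
  19 |  25 | caccccadabba
  20 |  30 | cadabba
  21 |  16 | cadcbdabacaccccadabba
  22 |   1 | cadddbccaabcdbacadcbdabacaccccadabba
  23 |  19 | cbdabacaccccadabba
  24 |   7 | ccaabcdbacadcbdabacaccccadabba
  25 |  29 | ccadabba
  26 |  28 | cccadabba
  27 |  27 | ccccadabba
  28 |  12 | cdbacadcbdabacaccccadabba
  29 |  21 | dabacaccccadabba
  30 |  32 | dabba
  31 |  13 | dbacadcbdabacaccccadabba
  32 |   5 | dbccaabcdbacadcbdabacaccccadabba
  33 |   0 | dcadddbccaabcdbacadcbdabacaccccadabba
  34 |  18 | dcbdabacaccccadabba
  35 |   4 | ddbccaabcdbacadcbdabacaccccadabba
  36 |   3 | dddbccaabcdbacadcbdabacaccccadabba

[36, 9, 22, 33, 10, 24, 15, 26, 31, 17, 2, 35, 23, 14, 34, 6, 11, 20, 8, 25, 30, 16, 1, 19, 7, 29, 28, 27, 12, 21, 32, 13, 5, 0, 18, 4, 3]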